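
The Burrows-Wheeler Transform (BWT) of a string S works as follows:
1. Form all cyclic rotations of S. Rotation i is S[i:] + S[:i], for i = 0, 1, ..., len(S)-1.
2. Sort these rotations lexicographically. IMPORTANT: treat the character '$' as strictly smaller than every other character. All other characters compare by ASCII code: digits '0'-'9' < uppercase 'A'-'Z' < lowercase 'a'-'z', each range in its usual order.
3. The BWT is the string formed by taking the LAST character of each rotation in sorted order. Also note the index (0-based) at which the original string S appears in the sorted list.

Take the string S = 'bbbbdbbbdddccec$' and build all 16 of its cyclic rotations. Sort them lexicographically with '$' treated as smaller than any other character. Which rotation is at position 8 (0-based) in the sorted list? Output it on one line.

Answer: c$bbbbdbbbdddcce

Derivation:
All 16 rotations (rotation i = S[i:]+S[:i]):
  rot[0] = bbbbdbbbdddccec$
  rot[1] = bbbdbbbdddccec$b
  rot[2] = bbdbbbdddccec$bb
  rot[3] = bdbbbdddccec$bbb
  rot[4] = dbbbdddccec$bbbb
  rot[5] = bbbdddccec$bbbbd
  rot[6] = bbdddccec$bbbbdb
  rot[7] = bdddccec$bbbbdbb
  rot[8] = dddccec$bbbbdbbb
  rot[9] = ddccec$bbbbdbbbd
  rot[10] = dccec$bbbbdbbbdd
  rot[11] = ccec$bbbbdbbbddd
  rot[12] = cec$bbbbdbbbdddc
  rot[13] = ec$bbbbdbbbdddcc
  rot[14] = c$bbbbdbbbdddcce
  rot[15] = $bbbbdbbbdddccec
Sorted (with $ < everything):
  sorted[0] = $bbbbdbbbdddccec
  sorted[1] = bbbbdbbbdddccec$
  sorted[2] = bbbdbbbdddccec$b
  sorted[3] = bbbdddccec$bbbbd
  sorted[4] = bbdbbbdddccec$bb
  sorted[5] = bbdddccec$bbbbdb
  sorted[6] = bdbbbdddccec$bbb
  sorted[7] = bdddccec$bbbbdbb
  sorted[8] = c$bbbbdbbbdddcce
  sorted[9] = ccec$bbbbdbbbddd
  sorted[10] = cec$bbbbdbbbdddc
  sorted[11] = dbbbdddccec$bbbb
  sorted[12] = dccec$bbbbdbbbdd
  sorted[13] = ddccec$bbbbdbbbd
  sorted[14] = dddccec$bbbbdbbb
  sorted[15] = ec$bbbbdbbbdddcc
sorted[8] = c$bbbbdbbbdddcce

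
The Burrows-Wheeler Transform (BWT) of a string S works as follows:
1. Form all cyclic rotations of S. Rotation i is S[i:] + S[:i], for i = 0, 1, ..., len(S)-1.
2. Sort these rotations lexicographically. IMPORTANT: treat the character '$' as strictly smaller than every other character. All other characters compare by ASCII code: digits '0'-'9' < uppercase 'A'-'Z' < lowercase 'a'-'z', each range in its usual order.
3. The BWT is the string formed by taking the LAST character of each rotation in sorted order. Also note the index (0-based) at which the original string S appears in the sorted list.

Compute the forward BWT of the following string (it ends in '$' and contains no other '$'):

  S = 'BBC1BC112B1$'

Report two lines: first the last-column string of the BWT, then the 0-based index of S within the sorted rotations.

All 12 rotations (rotation i = S[i:]+S[:i]):
  rot[0] = BBC1BC112B1$
  rot[1] = BC1BC112B1$B
  rot[2] = C1BC112B1$BB
  rot[3] = 1BC112B1$BBC
  rot[4] = BC112B1$BBC1
  rot[5] = C112B1$BBC1B
  rot[6] = 112B1$BBC1BC
  rot[7] = 12B1$BBC1BC1
  rot[8] = 2B1$BBC1BC11
  rot[9] = B1$BBC1BC112
  rot[10] = 1$BBC1BC112B
  rot[11] = $BBC1BC112B1
Sorted (with $ < everything):
  sorted[0] = $BBC1BC112B1  (last char: '1')
  sorted[1] = 1$BBC1BC112B  (last char: 'B')
  sorted[2] = 112B1$BBC1BC  (last char: 'C')
  sorted[3] = 12B1$BBC1BC1  (last char: '1')
  sorted[4] = 1BC112B1$BBC  (last char: 'C')
  sorted[5] = 2B1$BBC1BC11  (last char: '1')
  sorted[6] = B1$BBC1BC112  (last char: '2')
  sorted[7] = BBC1BC112B1$  (last char: '$')
  sorted[8] = BC112B1$BBC1  (last char: '1')
  sorted[9] = BC1BC112B1$B  (last char: 'B')
  sorted[10] = C112B1$BBC1B  (last char: 'B')
  sorted[11] = C1BC112B1$BB  (last char: 'B')
Last column: 1BC1C12$1BBB
Original string S is at sorted index 7

Answer: 1BC1C12$1BBB
7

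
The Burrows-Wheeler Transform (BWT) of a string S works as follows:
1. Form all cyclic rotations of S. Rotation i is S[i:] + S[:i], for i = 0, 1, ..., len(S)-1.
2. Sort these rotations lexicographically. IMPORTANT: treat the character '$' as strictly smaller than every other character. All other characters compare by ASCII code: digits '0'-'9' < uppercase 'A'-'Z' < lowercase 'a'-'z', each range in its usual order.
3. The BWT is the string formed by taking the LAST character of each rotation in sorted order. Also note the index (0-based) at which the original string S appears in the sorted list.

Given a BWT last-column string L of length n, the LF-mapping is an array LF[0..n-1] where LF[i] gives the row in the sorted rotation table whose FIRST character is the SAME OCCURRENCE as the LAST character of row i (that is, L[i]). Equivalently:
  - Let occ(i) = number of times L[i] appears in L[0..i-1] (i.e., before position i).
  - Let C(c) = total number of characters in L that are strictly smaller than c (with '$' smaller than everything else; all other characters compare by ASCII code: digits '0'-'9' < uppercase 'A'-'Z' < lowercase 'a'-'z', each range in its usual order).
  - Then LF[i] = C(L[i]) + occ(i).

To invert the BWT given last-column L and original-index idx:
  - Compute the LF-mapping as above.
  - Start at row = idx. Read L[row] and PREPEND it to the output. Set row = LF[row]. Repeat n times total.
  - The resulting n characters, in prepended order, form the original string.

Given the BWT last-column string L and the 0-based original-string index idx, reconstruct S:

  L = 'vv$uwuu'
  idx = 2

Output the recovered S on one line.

Answer: uvuuwv$

Derivation:
LF mapping: 4 5 0 1 6 2 3
Walk LF starting at row 2, prepending L[row]:
  step 1: row=2, L[2]='$', prepend. Next row=LF[2]=0
  step 2: row=0, L[0]='v', prepend. Next row=LF[0]=4
  step 3: row=4, L[4]='w', prepend. Next row=LF[4]=6
  step 4: row=6, L[6]='u', prepend. Next row=LF[6]=3
  step 5: row=3, L[3]='u', prepend. Next row=LF[3]=1
  step 6: row=1, L[1]='v', prepend. Next row=LF[1]=5
  step 7: row=5, L[5]='u', prepend. Next row=LF[5]=2
Reversed output: uvuuwv$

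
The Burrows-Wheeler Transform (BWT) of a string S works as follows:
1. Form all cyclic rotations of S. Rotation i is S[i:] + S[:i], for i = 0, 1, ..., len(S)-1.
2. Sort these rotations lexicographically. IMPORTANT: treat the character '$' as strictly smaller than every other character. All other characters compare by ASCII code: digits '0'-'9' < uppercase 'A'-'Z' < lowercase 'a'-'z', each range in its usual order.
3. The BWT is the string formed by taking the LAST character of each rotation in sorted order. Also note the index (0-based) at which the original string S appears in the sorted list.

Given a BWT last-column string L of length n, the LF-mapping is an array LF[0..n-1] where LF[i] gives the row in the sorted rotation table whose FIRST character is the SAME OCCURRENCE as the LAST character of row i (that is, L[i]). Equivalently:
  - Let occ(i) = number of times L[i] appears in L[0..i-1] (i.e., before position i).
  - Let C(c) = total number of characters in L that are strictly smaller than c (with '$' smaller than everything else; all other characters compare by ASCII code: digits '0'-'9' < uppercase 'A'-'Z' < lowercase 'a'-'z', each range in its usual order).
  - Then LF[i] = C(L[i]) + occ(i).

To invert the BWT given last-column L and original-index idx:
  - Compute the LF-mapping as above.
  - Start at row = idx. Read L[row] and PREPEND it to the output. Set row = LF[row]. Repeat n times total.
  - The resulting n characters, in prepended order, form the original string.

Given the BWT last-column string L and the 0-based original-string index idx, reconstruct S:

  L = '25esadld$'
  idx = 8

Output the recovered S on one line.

Answer: saddle52$

Derivation:
LF mapping: 1 2 6 8 3 4 7 5 0
Walk LF starting at row 8, prepending L[row]:
  step 1: row=8, L[8]='$', prepend. Next row=LF[8]=0
  step 2: row=0, L[0]='2', prepend. Next row=LF[0]=1
  step 3: row=1, L[1]='5', prepend. Next row=LF[1]=2
  step 4: row=2, L[2]='e', prepend. Next row=LF[2]=6
  step 5: row=6, L[6]='l', prepend. Next row=LF[6]=7
  step 6: row=7, L[7]='d', prepend. Next row=LF[7]=5
  step 7: row=5, L[5]='d', prepend. Next row=LF[5]=4
  step 8: row=4, L[4]='a', prepend. Next row=LF[4]=3
  step 9: row=3, L[3]='s', prepend. Next row=LF[3]=8
Reversed output: saddle52$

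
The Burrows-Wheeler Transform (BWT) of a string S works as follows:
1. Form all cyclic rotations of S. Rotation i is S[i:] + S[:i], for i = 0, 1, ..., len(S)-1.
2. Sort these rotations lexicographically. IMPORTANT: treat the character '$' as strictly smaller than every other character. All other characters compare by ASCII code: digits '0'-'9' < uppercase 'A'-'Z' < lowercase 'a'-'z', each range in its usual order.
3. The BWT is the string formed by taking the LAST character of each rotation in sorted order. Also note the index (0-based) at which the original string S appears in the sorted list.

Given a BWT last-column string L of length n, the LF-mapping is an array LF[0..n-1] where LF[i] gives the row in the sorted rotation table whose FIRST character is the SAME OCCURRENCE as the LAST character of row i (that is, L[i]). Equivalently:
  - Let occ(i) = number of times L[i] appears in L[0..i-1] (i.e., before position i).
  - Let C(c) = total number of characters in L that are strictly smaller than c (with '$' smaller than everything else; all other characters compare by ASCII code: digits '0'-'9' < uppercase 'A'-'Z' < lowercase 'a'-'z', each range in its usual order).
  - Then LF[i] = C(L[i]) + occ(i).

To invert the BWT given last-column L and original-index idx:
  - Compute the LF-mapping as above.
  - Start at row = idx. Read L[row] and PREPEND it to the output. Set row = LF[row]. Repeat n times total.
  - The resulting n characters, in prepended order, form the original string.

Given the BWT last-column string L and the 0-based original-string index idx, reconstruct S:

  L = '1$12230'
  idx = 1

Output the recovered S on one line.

Answer: 032211$

Derivation:
LF mapping: 2 0 3 4 5 6 1
Walk LF starting at row 1, prepending L[row]:
  step 1: row=1, L[1]='$', prepend. Next row=LF[1]=0
  step 2: row=0, L[0]='1', prepend. Next row=LF[0]=2
  step 3: row=2, L[2]='1', prepend. Next row=LF[2]=3
  step 4: row=3, L[3]='2', prepend. Next row=LF[3]=4
  step 5: row=4, L[4]='2', prepend. Next row=LF[4]=5
  step 6: row=5, L[5]='3', prepend. Next row=LF[5]=6
  step 7: row=6, L[6]='0', prepend. Next row=LF[6]=1
Reversed output: 032211$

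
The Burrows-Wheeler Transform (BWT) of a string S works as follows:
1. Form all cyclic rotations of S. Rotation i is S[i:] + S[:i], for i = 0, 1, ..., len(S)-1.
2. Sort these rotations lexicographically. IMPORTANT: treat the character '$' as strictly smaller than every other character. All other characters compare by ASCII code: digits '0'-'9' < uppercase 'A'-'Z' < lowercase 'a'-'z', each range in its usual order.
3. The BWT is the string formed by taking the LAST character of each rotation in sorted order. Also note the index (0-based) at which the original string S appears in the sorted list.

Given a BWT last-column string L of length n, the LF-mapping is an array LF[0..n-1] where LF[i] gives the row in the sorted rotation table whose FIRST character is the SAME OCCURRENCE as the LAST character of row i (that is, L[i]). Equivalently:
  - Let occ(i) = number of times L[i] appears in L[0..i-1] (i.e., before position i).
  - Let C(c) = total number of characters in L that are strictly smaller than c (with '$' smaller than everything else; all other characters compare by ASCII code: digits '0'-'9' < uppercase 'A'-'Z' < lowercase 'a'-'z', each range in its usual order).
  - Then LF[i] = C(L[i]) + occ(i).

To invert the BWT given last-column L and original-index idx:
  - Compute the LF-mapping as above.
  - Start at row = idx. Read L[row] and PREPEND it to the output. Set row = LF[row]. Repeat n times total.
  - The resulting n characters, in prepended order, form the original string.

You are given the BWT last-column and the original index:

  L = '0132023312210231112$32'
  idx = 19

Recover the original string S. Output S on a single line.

LF mapping: 1 4 17 10 2 11 18 19 5 12 13 6 3 14 20 7 8 9 15 0 21 16
Walk LF starting at row 19, prepending L[row]:
  step 1: row=19, L[19]='$', prepend. Next row=LF[19]=0
  step 2: row=0, L[0]='0', prepend. Next row=LF[0]=1
  step 3: row=1, L[1]='1', prepend. Next row=LF[1]=4
  step 4: row=4, L[4]='0', prepend. Next row=LF[4]=2
  step 5: row=2, L[2]='3', prepend. Next row=LF[2]=17
  step 6: row=17, L[17]='1', prepend. Next row=LF[17]=9
  step 7: row=9, L[9]='2', prepend. Next row=LF[9]=12
  step 8: row=12, L[12]='0', prepend. Next row=LF[12]=3
  step 9: row=3, L[3]='2', prepend. Next row=LF[3]=10
  step 10: row=10, L[10]='2', prepend. Next row=LF[10]=13
  step 11: row=13, L[13]='2', prepend. Next row=LF[13]=14
  step 12: row=14, L[14]='3', prepend. Next row=LF[14]=20
  step 13: row=20, L[20]='3', prepend. Next row=LF[20]=21
  step 14: row=21, L[21]='2', prepend. Next row=LF[21]=16
  step 15: row=16, L[16]='1', prepend. Next row=LF[16]=8
  step 16: row=8, L[8]='1', prepend. Next row=LF[8]=5
  step 17: row=5, L[5]='2', prepend. Next row=LF[5]=11
  step 18: row=11, L[11]='1', prepend. Next row=LF[11]=6
  step 19: row=6, L[6]='3', prepend. Next row=LF[6]=18
  step 20: row=18, L[18]='2', prepend. Next row=LF[18]=15
  step 21: row=15, L[15]='1', prepend. Next row=LF[15]=7
  step 22: row=7, L[7]='3', prepend. Next row=LF[7]=19
Reversed output: 312312112332220213010$

Answer: 312312112332220213010$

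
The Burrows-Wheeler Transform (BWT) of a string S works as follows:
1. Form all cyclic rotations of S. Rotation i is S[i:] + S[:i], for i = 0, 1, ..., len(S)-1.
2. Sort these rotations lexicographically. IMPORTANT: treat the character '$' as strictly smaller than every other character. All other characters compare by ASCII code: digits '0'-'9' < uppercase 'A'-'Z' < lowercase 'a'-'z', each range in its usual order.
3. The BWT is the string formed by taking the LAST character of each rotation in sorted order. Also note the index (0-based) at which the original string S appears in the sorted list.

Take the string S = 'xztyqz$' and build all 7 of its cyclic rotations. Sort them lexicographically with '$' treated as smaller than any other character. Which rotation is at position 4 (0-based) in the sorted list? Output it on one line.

Answer: yqz$xzt

Derivation:
All 7 rotations (rotation i = S[i:]+S[:i]):
  rot[0] = xztyqz$
  rot[1] = ztyqz$x
  rot[2] = tyqz$xz
  rot[3] = yqz$xzt
  rot[4] = qz$xzty
  rot[5] = z$xztyq
  rot[6] = $xztyqz
Sorted (with $ < everything):
  sorted[0] = $xztyqz
  sorted[1] = qz$xzty
  sorted[2] = tyqz$xz
  sorted[3] = xztyqz$
  sorted[4] = yqz$xzt
  sorted[5] = z$xztyq
  sorted[6] = ztyqz$x
sorted[4] = yqz$xzt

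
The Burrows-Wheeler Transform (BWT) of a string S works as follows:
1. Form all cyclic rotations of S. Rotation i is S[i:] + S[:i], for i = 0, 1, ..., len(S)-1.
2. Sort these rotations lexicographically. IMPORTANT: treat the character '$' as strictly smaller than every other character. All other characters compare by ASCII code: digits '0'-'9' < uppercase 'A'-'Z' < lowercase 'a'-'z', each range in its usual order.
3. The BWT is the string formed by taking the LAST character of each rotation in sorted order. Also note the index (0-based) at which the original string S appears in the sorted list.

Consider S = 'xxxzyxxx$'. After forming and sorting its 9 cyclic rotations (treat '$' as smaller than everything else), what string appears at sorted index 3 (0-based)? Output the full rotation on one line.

All 9 rotations (rotation i = S[i:]+S[:i]):
  rot[0] = xxxzyxxx$
  rot[1] = xxzyxxx$x
  rot[2] = xzyxxx$xx
  rot[3] = zyxxx$xxx
  rot[4] = yxxx$xxxz
  rot[5] = xxx$xxxzy
  rot[6] = xx$xxxzyx
  rot[7] = x$xxxzyxx
  rot[8] = $xxxzyxxx
Sorted (with $ < everything):
  sorted[0] = $xxxzyxxx
  sorted[1] = x$xxxzyxx
  sorted[2] = xx$xxxzyx
  sorted[3] = xxx$xxxzy
  sorted[4] = xxxzyxxx$
  sorted[5] = xxzyxxx$x
  sorted[6] = xzyxxx$xx
  sorted[7] = yxxx$xxxz
  sorted[8] = zyxxx$xxx
sorted[3] = xxx$xxxzy

Answer: xxx$xxxzy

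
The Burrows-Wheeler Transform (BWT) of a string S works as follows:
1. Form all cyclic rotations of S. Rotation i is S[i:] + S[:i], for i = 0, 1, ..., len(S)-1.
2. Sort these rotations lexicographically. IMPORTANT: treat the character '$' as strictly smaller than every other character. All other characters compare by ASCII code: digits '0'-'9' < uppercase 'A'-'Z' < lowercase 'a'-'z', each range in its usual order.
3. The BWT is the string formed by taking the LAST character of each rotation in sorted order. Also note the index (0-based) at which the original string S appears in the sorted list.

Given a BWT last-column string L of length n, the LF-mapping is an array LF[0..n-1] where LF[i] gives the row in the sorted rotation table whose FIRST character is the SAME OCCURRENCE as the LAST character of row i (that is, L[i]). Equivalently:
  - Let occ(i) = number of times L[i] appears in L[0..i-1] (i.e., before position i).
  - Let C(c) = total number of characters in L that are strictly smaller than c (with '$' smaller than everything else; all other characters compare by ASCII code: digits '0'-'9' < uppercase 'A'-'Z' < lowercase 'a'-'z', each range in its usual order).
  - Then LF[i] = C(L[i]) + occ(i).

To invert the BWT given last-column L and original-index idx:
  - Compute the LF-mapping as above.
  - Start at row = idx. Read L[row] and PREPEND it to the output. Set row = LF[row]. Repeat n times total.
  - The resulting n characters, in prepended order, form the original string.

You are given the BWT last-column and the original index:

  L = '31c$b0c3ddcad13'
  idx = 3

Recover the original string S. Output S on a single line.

LF mapping: 4 2 9 0 8 1 10 5 12 13 11 7 14 3 6
Walk LF starting at row 3, prepending L[row]:
  step 1: row=3, L[3]='$', prepend. Next row=LF[3]=0
  step 2: row=0, L[0]='3', prepend. Next row=LF[0]=4
  step 3: row=4, L[4]='b', prepend. Next row=LF[4]=8
  step 4: row=8, L[8]='d', prepend. Next row=LF[8]=12
  step 5: row=12, L[12]='d', prepend. Next row=LF[12]=14
  step 6: row=14, L[14]='3', prepend. Next row=LF[14]=6
  step 7: row=6, L[6]='c', prepend. Next row=LF[6]=10
  step 8: row=10, L[10]='c', prepend. Next row=LF[10]=11
  step 9: row=11, L[11]='a', prepend. Next row=LF[11]=7
  step 10: row=7, L[7]='3', prepend. Next row=LF[7]=5
  step 11: row=5, L[5]='0', prepend. Next row=LF[5]=1
  step 12: row=1, L[1]='1', prepend. Next row=LF[1]=2
  step 13: row=2, L[2]='c', prepend. Next row=LF[2]=9
  step 14: row=9, L[9]='d', prepend. Next row=LF[9]=13
  step 15: row=13, L[13]='1', prepend. Next row=LF[13]=3
Reversed output: 1dc103acc3ddb3$

Answer: 1dc103acc3ddb3$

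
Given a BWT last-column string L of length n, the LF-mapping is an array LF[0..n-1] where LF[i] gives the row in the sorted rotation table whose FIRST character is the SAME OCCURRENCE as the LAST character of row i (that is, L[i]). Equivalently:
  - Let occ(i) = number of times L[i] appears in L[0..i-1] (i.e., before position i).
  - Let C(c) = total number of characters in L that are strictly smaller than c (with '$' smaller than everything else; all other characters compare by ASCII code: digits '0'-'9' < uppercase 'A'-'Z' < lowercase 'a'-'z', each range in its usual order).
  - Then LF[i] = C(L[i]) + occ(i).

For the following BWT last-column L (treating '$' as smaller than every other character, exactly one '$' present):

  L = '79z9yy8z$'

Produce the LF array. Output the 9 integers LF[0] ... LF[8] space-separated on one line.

Answer: 1 3 7 4 5 6 2 8 0

Derivation:
Char counts: '$':1, '7':1, '8':1, '9':2, 'y':2, 'z':2
C (first-col start): C('$')=0, C('7')=1, C('8')=2, C('9')=3, C('y')=5, C('z')=7
L[0]='7': occ=0, LF[0]=C('7')+0=1+0=1
L[1]='9': occ=0, LF[1]=C('9')+0=3+0=3
L[2]='z': occ=0, LF[2]=C('z')+0=7+0=7
L[3]='9': occ=1, LF[3]=C('9')+1=3+1=4
L[4]='y': occ=0, LF[4]=C('y')+0=5+0=5
L[5]='y': occ=1, LF[5]=C('y')+1=5+1=6
L[6]='8': occ=0, LF[6]=C('8')+0=2+0=2
L[7]='z': occ=1, LF[7]=C('z')+1=7+1=8
L[8]='$': occ=0, LF[8]=C('$')+0=0+0=0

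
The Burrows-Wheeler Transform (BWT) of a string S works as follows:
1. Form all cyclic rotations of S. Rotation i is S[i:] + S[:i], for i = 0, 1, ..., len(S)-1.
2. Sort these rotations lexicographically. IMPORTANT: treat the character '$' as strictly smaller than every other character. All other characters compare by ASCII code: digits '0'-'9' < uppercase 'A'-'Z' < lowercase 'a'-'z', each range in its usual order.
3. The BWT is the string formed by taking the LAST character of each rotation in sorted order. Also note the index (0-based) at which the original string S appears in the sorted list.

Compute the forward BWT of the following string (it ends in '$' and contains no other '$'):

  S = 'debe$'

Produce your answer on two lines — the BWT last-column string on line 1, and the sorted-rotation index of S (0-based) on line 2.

Answer: ee$bd
2

Derivation:
All 5 rotations (rotation i = S[i:]+S[:i]):
  rot[0] = debe$
  rot[1] = ebe$d
  rot[2] = be$de
  rot[3] = e$deb
  rot[4] = $debe
Sorted (with $ < everything):
  sorted[0] = $debe  (last char: 'e')
  sorted[1] = be$de  (last char: 'e')
  sorted[2] = debe$  (last char: '$')
  sorted[3] = e$deb  (last char: 'b')
  sorted[4] = ebe$d  (last char: 'd')
Last column: ee$bd
Original string S is at sorted index 2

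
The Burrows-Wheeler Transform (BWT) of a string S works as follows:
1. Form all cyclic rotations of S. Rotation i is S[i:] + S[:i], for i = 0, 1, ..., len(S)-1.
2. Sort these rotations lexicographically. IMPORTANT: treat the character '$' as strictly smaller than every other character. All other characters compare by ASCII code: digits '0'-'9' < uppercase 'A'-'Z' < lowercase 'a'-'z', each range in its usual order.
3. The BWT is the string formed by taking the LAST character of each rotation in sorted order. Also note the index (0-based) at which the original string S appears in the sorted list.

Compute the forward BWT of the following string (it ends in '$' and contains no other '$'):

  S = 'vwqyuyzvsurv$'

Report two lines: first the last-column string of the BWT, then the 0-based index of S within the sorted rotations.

All 13 rotations (rotation i = S[i:]+S[:i]):
  rot[0] = vwqyuyzvsurv$
  rot[1] = wqyuyzvsurv$v
  rot[2] = qyuyzvsurv$vw
  rot[3] = yuyzvsurv$vwq
  rot[4] = uyzvsurv$vwqy
  rot[5] = yzvsurv$vwqyu
  rot[6] = zvsurv$vwqyuy
  rot[7] = vsurv$vwqyuyz
  rot[8] = surv$vwqyuyzv
  rot[9] = urv$vwqyuyzvs
  rot[10] = rv$vwqyuyzvsu
  rot[11] = v$vwqyuyzvsur
  rot[12] = $vwqyuyzvsurv
Sorted (with $ < everything):
  sorted[0] = $vwqyuyzvsurv  (last char: 'v')
  sorted[1] = qyuyzvsurv$vw  (last char: 'w')
  sorted[2] = rv$vwqyuyzvsu  (last char: 'u')
  sorted[3] = surv$vwqyuyzv  (last char: 'v')
  sorted[4] = urv$vwqyuyzvs  (last char: 's')
  sorted[5] = uyzvsurv$vwqy  (last char: 'y')
  sorted[6] = v$vwqyuyzvsur  (last char: 'r')
  sorted[7] = vsurv$vwqyuyz  (last char: 'z')
  sorted[8] = vwqyuyzvsurv$  (last char: '$')
  sorted[9] = wqyuyzvsurv$v  (last char: 'v')
  sorted[10] = yuyzvsurv$vwq  (last char: 'q')
  sorted[11] = yzvsurv$vwqyu  (last char: 'u')
  sorted[12] = zvsurv$vwqyuy  (last char: 'y')
Last column: vwuvsyrz$vquy
Original string S is at sorted index 8

Answer: vwuvsyrz$vquy
8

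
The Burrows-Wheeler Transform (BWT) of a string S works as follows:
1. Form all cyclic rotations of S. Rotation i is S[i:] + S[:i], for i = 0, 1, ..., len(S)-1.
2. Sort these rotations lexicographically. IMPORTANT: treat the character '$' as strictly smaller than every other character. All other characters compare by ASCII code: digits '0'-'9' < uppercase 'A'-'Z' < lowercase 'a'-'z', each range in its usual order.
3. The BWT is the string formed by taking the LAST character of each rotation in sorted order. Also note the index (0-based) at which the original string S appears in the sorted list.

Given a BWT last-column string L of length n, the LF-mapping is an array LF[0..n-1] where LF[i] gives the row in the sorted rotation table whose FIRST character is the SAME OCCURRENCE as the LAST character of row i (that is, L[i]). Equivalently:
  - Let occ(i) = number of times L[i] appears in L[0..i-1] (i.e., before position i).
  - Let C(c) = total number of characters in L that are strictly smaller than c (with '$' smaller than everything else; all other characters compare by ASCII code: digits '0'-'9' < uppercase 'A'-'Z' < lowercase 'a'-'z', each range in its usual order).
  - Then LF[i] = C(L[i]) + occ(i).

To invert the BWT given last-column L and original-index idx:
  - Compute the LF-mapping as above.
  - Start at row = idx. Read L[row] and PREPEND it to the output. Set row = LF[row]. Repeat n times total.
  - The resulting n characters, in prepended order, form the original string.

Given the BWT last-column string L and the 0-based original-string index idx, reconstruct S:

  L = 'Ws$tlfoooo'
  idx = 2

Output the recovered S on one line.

Answer: footloosW$

Derivation:
LF mapping: 1 8 0 9 3 2 4 5 6 7
Walk LF starting at row 2, prepending L[row]:
  step 1: row=2, L[2]='$', prepend. Next row=LF[2]=0
  step 2: row=0, L[0]='W', prepend. Next row=LF[0]=1
  step 3: row=1, L[1]='s', prepend. Next row=LF[1]=8
  step 4: row=8, L[8]='o', prepend. Next row=LF[8]=6
  step 5: row=6, L[6]='o', prepend. Next row=LF[6]=4
  step 6: row=4, L[4]='l', prepend. Next row=LF[4]=3
  step 7: row=3, L[3]='t', prepend. Next row=LF[3]=9
  step 8: row=9, L[9]='o', prepend. Next row=LF[9]=7
  step 9: row=7, L[7]='o', prepend. Next row=LF[7]=5
  step 10: row=5, L[5]='f', prepend. Next row=LF[5]=2
Reversed output: footloosW$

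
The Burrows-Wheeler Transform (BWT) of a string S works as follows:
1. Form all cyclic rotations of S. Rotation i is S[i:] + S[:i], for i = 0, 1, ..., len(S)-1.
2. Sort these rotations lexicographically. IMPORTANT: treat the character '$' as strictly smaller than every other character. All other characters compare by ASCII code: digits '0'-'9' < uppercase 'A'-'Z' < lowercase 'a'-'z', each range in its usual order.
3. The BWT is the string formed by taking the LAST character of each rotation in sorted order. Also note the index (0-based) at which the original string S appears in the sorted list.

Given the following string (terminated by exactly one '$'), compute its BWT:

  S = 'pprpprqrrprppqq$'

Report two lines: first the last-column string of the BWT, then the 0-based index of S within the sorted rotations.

Answer: qr$rprppqprpprpq
2

Derivation:
All 16 rotations (rotation i = S[i:]+S[:i]):
  rot[0] = pprpprqrrprppqq$
  rot[1] = prpprqrrprppqq$p
  rot[2] = rpprqrrprppqq$pp
  rot[3] = pprqrrprppqq$ppr
  rot[4] = prqrrprppqq$pprp
  rot[5] = rqrrprppqq$pprpp
  rot[6] = qrrprppqq$pprppr
  rot[7] = rrprppqq$pprpprq
  rot[8] = rprppqq$pprpprqr
  rot[9] = prppqq$pprpprqrr
  rot[10] = rppqq$pprpprqrrp
  rot[11] = ppqq$pprpprqrrpr
  rot[12] = pqq$pprpprqrrprp
  rot[13] = qq$pprpprqrrprpp
  rot[14] = q$pprpprqrrprppq
  rot[15] = $pprpprqrrprppqq
Sorted (with $ < everything):
  sorted[0] = $pprpprqrrprppqq  (last char: 'q')
  sorted[1] = ppqq$pprpprqrrpr  (last char: 'r')
  sorted[2] = pprpprqrrprppqq$  (last char: '$')
  sorted[3] = pprqrrprppqq$ppr  (last char: 'r')
  sorted[4] = pqq$pprpprqrrprp  (last char: 'p')
  sorted[5] = prppqq$pprpprqrr  (last char: 'r')
  sorted[6] = prpprqrrprppqq$p  (last char: 'p')
  sorted[7] = prqrrprppqq$pprp  (last char: 'p')
  sorted[8] = q$pprpprqrrprppq  (last char: 'q')
  sorted[9] = qq$pprpprqrrprpp  (last char: 'p')
  sorted[10] = qrrprppqq$pprppr  (last char: 'r')
  sorted[11] = rppqq$pprpprqrrp  (last char: 'p')
  sorted[12] = rpprqrrprppqq$pp  (last char: 'p')
  sorted[13] = rprppqq$pprpprqr  (last char: 'r')
  sorted[14] = rqrrprppqq$pprpp  (last char: 'p')
  sorted[15] = rrprppqq$pprpprq  (last char: 'q')
Last column: qr$rprppqprpprpq
Original string S is at sorted index 2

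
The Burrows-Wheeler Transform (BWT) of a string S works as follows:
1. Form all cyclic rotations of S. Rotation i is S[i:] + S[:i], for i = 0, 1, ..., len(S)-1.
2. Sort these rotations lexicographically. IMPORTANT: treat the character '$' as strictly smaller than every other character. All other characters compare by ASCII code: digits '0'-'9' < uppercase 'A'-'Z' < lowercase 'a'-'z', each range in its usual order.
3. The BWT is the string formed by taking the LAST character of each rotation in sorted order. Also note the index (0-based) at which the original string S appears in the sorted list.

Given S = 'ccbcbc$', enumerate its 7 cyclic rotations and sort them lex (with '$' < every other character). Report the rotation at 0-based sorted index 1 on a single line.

All 7 rotations (rotation i = S[i:]+S[:i]):
  rot[0] = ccbcbc$
  rot[1] = cbcbc$c
  rot[2] = bcbc$cc
  rot[3] = cbc$ccb
  rot[4] = bc$ccbc
  rot[5] = c$ccbcb
  rot[6] = $ccbcbc
Sorted (with $ < everything):
  sorted[0] = $ccbcbc
  sorted[1] = bc$ccbc
  sorted[2] = bcbc$cc
  sorted[3] = c$ccbcb
  sorted[4] = cbc$ccb
  sorted[5] = cbcbc$c
  sorted[6] = ccbcbc$
sorted[1] = bc$ccbc

Answer: bc$ccbc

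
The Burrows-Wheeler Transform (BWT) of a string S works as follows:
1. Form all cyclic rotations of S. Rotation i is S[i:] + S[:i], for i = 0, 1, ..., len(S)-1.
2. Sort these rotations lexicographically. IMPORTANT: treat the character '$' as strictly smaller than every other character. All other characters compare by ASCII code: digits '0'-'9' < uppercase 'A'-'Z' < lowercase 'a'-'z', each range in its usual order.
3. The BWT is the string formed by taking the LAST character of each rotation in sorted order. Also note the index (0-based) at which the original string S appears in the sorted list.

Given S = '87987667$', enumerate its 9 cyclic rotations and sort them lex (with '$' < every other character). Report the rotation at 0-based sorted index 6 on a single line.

Answer: 87667$879

Derivation:
All 9 rotations (rotation i = S[i:]+S[:i]):
  rot[0] = 87987667$
  rot[1] = 7987667$8
  rot[2] = 987667$87
  rot[3] = 87667$879
  rot[4] = 7667$8798
  rot[5] = 667$87987
  rot[6] = 67$879876
  rot[7] = 7$8798766
  rot[8] = $87987667
Sorted (with $ < everything):
  sorted[0] = $87987667
  sorted[1] = 667$87987
  sorted[2] = 67$879876
  sorted[3] = 7$8798766
  sorted[4] = 7667$8798
  sorted[5] = 7987667$8
  sorted[6] = 87667$879
  sorted[7] = 87987667$
  sorted[8] = 987667$87
sorted[6] = 87667$879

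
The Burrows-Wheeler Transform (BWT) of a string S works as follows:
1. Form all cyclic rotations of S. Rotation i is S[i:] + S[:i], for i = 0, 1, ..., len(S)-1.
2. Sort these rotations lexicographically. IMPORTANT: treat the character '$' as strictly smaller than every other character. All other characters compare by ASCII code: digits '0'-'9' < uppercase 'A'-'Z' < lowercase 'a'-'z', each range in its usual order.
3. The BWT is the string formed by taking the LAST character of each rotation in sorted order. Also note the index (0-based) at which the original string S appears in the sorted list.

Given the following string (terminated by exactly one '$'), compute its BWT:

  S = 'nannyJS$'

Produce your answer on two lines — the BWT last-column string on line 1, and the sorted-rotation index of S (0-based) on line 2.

All 8 rotations (rotation i = S[i:]+S[:i]):
  rot[0] = nannyJS$
  rot[1] = annyJS$n
  rot[2] = nnyJS$na
  rot[3] = nyJS$nan
  rot[4] = yJS$nann
  rot[5] = JS$nanny
  rot[6] = S$nannyJ
  rot[7] = $nannyJS
Sorted (with $ < everything):
  sorted[0] = $nannyJS  (last char: 'S')
  sorted[1] = JS$nanny  (last char: 'y')
  sorted[2] = S$nannyJ  (last char: 'J')
  sorted[3] = annyJS$n  (last char: 'n')
  sorted[4] = nannyJS$  (last char: '$')
  sorted[5] = nnyJS$na  (last char: 'a')
  sorted[6] = nyJS$nan  (last char: 'n')
  sorted[7] = yJS$nann  (last char: 'n')
Last column: SyJn$ann
Original string S is at sorted index 4

Answer: SyJn$ann
4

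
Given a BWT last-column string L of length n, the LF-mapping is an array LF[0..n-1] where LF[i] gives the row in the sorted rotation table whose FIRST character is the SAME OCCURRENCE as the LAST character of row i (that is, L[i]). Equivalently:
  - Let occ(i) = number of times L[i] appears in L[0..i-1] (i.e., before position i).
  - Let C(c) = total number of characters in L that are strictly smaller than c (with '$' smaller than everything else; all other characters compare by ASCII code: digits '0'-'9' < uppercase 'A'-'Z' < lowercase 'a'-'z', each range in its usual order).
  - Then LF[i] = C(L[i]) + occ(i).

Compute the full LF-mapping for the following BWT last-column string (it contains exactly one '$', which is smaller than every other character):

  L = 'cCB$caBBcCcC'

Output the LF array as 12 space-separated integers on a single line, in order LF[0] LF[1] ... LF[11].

Char counts: '$':1, 'B':3, 'C':3, 'a':1, 'c':4
C (first-col start): C('$')=0, C('B')=1, C('C')=4, C('a')=7, C('c')=8
L[0]='c': occ=0, LF[0]=C('c')+0=8+0=8
L[1]='C': occ=0, LF[1]=C('C')+0=4+0=4
L[2]='B': occ=0, LF[2]=C('B')+0=1+0=1
L[3]='$': occ=0, LF[3]=C('$')+0=0+0=0
L[4]='c': occ=1, LF[4]=C('c')+1=8+1=9
L[5]='a': occ=0, LF[5]=C('a')+0=7+0=7
L[6]='B': occ=1, LF[6]=C('B')+1=1+1=2
L[7]='B': occ=2, LF[7]=C('B')+2=1+2=3
L[8]='c': occ=2, LF[8]=C('c')+2=8+2=10
L[9]='C': occ=1, LF[9]=C('C')+1=4+1=5
L[10]='c': occ=3, LF[10]=C('c')+3=8+3=11
L[11]='C': occ=2, LF[11]=C('C')+2=4+2=6

Answer: 8 4 1 0 9 7 2 3 10 5 11 6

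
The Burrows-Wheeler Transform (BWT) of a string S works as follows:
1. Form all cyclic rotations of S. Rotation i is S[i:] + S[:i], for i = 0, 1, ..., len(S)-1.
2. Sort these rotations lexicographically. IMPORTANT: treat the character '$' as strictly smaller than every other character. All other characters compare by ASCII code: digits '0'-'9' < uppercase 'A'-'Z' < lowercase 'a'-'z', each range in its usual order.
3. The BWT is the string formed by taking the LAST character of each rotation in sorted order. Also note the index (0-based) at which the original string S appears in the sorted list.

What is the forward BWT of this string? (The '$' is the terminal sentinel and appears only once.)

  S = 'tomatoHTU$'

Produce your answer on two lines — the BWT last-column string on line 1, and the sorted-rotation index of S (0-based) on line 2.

Answer: UoHTmotta$
9

Derivation:
All 10 rotations (rotation i = S[i:]+S[:i]):
  rot[0] = tomatoHTU$
  rot[1] = omatoHTU$t
  rot[2] = matoHTU$to
  rot[3] = atoHTU$tom
  rot[4] = toHTU$toma
  rot[5] = oHTU$tomat
  rot[6] = HTU$tomato
  rot[7] = TU$tomatoH
  rot[8] = U$tomatoHT
  rot[9] = $tomatoHTU
Sorted (with $ < everything):
  sorted[0] = $tomatoHTU  (last char: 'U')
  sorted[1] = HTU$tomato  (last char: 'o')
  sorted[2] = TU$tomatoH  (last char: 'H')
  sorted[3] = U$tomatoHT  (last char: 'T')
  sorted[4] = atoHTU$tom  (last char: 'm')
  sorted[5] = matoHTU$to  (last char: 'o')
  sorted[6] = oHTU$tomat  (last char: 't')
  sorted[7] = omatoHTU$t  (last char: 't')
  sorted[8] = toHTU$toma  (last char: 'a')
  sorted[9] = tomatoHTU$  (last char: '$')
Last column: UoHTmotta$
Original string S is at sorted index 9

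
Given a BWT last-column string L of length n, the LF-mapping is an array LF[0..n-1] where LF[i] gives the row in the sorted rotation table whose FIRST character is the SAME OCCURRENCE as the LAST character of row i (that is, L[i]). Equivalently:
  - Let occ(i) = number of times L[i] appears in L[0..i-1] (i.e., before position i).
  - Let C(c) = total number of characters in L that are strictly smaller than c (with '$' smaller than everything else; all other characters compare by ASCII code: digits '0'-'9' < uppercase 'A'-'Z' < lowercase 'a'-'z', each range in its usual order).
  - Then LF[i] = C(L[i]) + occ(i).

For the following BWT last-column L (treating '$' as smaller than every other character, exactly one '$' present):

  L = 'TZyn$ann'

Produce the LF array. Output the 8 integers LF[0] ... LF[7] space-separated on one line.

Answer: 1 2 7 4 0 3 5 6

Derivation:
Char counts: '$':1, 'T':1, 'Z':1, 'a':1, 'n':3, 'y':1
C (first-col start): C('$')=0, C('T')=1, C('Z')=2, C('a')=3, C('n')=4, C('y')=7
L[0]='T': occ=0, LF[0]=C('T')+0=1+0=1
L[1]='Z': occ=0, LF[1]=C('Z')+0=2+0=2
L[2]='y': occ=0, LF[2]=C('y')+0=7+0=7
L[3]='n': occ=0, LF[3]=C('n')+0=4+0=4
L[4]='$': occ=0, LF[4]=C('$')+0=0+0=0
L[5]='a': occ=0, LF[5]=C('a')+0=3+0=3
L[6]='n': occ=1, LF[6]=C('n')+1=4+1=5
L[7]='n': occ=2, LF[7]=C('n')+2=4+2=6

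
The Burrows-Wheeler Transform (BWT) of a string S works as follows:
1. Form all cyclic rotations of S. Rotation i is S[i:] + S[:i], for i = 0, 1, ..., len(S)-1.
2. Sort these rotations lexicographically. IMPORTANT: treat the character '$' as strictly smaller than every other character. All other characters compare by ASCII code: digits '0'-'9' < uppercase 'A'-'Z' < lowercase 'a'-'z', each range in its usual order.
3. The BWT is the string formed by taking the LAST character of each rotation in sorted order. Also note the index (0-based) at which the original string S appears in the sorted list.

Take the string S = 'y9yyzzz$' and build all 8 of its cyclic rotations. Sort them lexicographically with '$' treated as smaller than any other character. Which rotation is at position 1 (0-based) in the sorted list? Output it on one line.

All 8 rotations (rotation i = S[i:]+S[:i]):
  rot[0] = y9yyzzz$
  rot[1] = 9yyzzz$y
  rot[2] = yyzzz$y9
  rot[3] = yzzz$y9y
  rot[4] = zzz$y9yy
  rot[5] = zz$y9yyz
  rot[6] = z$y9yyzz
  rot[7] = $y9yyzzz
Sorted (with $ < everything):
  sorted[0] = $y9yyzzz
  sorted[1] = 9yyzzz$y
  sorted[2] = y9yyzzz$
  sorted[3] = yyzzz$y9
  sorted[4] = yzzz$y9y
  sorted[5] = z$y9yyzz
  sorted[6] = zz$y9yyz
  sorted[7] = zzz$y9yy
sorted[1] = 9yyzzz$y

Answer: 9yyzzz$y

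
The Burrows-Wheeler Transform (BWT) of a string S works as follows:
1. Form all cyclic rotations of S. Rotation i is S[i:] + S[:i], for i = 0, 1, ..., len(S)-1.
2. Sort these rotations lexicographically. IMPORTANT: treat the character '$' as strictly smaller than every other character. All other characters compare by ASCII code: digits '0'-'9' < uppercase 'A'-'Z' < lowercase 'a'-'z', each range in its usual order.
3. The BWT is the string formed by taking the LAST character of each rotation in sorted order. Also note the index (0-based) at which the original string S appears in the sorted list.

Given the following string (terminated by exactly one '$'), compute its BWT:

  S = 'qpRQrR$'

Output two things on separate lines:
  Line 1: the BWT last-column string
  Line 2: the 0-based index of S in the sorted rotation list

All 7 rotations (rotation i = S[i:]+S[:i]):
  rot[0] = qpRQrR$
  rot[1] = pRQrR$q
  rot[2] = RQrR$qp
  rot[3] = QrR$qpR
  rot[4] = rR$qpRQ
  rot[5] = R$qpRQr
  rot[6] = $qpRQrR
Sorted (with $ < everything):
  sorted[0] = $qpRQrR  (last char: 'R')
  sorted[1] = QrR$qpR  (last char: 'R')
  sorted[2] = R$qpRQr  (last char: 'r')
  sorted[3] = RQrR$qp  (last char: 'p')
  sorted[4] = pRQrR$q  (last char: 'q')
  sorted[5] = qpRQrR$  (last char: '$')
  sorted[6] = rR$qpRQ  (last char: 'Q')
Last column: RRrpq$Q
Original string S is at sorted index 5

Answer: RRrpq$Q
5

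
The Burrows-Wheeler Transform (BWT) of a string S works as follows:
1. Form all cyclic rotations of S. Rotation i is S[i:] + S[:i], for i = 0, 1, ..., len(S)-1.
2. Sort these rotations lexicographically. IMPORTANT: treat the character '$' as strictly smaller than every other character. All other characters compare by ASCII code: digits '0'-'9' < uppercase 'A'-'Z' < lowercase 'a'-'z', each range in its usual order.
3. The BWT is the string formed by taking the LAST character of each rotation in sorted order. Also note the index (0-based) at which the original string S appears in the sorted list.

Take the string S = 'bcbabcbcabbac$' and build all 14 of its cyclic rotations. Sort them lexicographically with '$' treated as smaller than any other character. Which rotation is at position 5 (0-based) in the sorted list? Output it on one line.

All 14 rotations (rotation i = S[i:]+S[:i]):
  rot[0] = bcbabcbcabbac$
  rot[1] = cbabcbcabbac$b
  rot[2] = babcbcabbac$bc
  rot[3] = abcbcabbac$bcb
  rot[4] = bcbcabbac$bcba
  rot[5] = cbcabbac$bcbab
  rot[6] = bcabbac$bcbabc
  rot[7] = cabbac$bcbabcb
  rot[8] = abbac$bcbabcbc
  rot[9] = bbac$bcbabcbca
  rot[10] = bac$bcbabcbcab
  rot[11] = ac$bcbabcbcabb
  rot[12] = c$bcbabcbcabba
  rot[13] = $bcbabcbcabbac
Sorted (with $ < everything):
  sorted[0] = $bcbabcbcabbac
  sorted[1] = abbac$bcbabcbc
  sorted[2] = abcbcabbac$bcb
  sorted[3] = ac$bcbabcbcabb
  sorted[4] = babcbcabbac$bc
  sorted[5] = bac$bcbabcbcab
  sorted[6] = bbac$bcbabcbca
  sorted[7] = bcabbac$bcbabc
  sorted[8] = bcbabcbcabbac$
  sorted[9] = bcbcabbac$bcba
  sorted[10] = c$bcbabcbcabba
  sorted[11] = cabbac$bcbabcb
  sorted[12] = cbabcbcabbac$b
  sorted[13] = cbcabbac$bcbab
sorted[5] = bac$bcbabcbcab

Answer: bac$bcbabcbcab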